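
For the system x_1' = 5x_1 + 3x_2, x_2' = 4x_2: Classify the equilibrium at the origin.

A = [[5,3],[0,4]]; det(A-λI) = λ^2 - 9λ + 20.
λ = 4, 5: both positive.

unstable node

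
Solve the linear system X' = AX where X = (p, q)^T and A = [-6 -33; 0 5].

p(t) = -C_1e^(-6t) + 3C_2e^(5t), q(t) = -C_2e^(5t)

Coefficient matrix A = [[-6, -33], [0, 5]].
Characteristic polynomial det(A - λI) = λ^2 + λ - 30 = 0.
Eigenvalues λ = -6, 5.
For λ=-6: (A-λI) row 1 is [0, -33], so an eigenvector is (-1, 0).
For λ=5: (A-λI) row 1 is [-11, -33], so an eigenvector is (3, -1).
General solution: C_1e^(-6t)(-1,0) + C_2e^(5t)(3,-1).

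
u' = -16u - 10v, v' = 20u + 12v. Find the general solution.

u(t) = -2C_1e^(-2t)sin(2t) + C_1e^(-2t)cos(2t) + C_2e^(-2t)sin(2t) + 2C_2e^(-2t)cos(2t), v(t) = 3C_1e^(-2t)sin(2t) - C_1e^(-2t)cos(2t) - C_2e^(-2t)sin(2t) - 3C_2e^(-2t)cos(2t)

Coefficient matrix A = [[-16, -10], [20, 12]].
Characteristic polynomial det(A - λI) = λ^2 + 4λ + 8 = 0.
Eigenvalues λ = -2 ± 2i (complex conjugate pair).
For λ=-2+2i: an eigenvector is (1,-1) - i(-2,3) = (1 + 2i, -1 - 3i).
A real fundamental pair from Re and Im of e^((-2+2i)t)v: X_1 = e^(-2t)(cos(2t)·(1,-1) + sin(2t)·(-2,3)), X_2 = e^(-2t)(sin(2t)·(1,-1) - cos(2t)·(-2,3)).
General solution: C_1X_1 + C_2X_2.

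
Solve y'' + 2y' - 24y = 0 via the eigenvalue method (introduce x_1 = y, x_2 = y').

Let x_1 = y, x_2 = y'. Then x_1' = x_2 and x_2' = 24x_1 - 2x_2.
A = [[0,1],[24,-2]]; det(A-λI) = λ^2 + 2λ - 24.
Eigenvalues λ = -6, 4 with eigenvectors (1,-6), (1,4).

y(t) = K_1e^(-6t) + K_2e^(4t)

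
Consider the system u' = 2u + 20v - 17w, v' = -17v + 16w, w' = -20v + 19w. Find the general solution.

Coefficient matrix A = [[2, 20, -17], [0, -17, 16], [0, -20, 19]].
det(A - λI) = 0 gives eigenvalues λ = 2, -1, 3.
For λ=2: eigenvector (1,0,0).
For λ=-1: eigenvector (-1,1,1).
For λ=3: eigenvector (-5,4,5).
General solution: K_1e^(2t)(1,0,0) + K_2e^(-t)(-1,1,1) + K_3e^(3t)(-5,4,5).

u(t) = K_1e^(2t) - K_2e^(-t) - 5K_3e^(3t), v(t) = K_2e^(-t) + 4K_3e^(3t), w(t) = K_2e^(-t) + 5K_3e^(3t)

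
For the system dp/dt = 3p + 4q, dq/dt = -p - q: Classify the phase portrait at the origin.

unstable improper node

A = [[3,4],[-1,-1]]; det(A-λI) = λ^2 - 2λ + 1.
repeated λ = 1 with a single eigenvector.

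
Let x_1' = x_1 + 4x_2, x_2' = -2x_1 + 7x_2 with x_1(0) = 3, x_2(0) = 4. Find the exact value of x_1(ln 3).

1161

A = [[1,4],[-2,7]]; eigenvalues λ = 5, 3.
Eigenvectors: (1,1) for λ=5, (2,1) for λ=3.
From the initial condition, c_1 = 5, c_2 = -1.
x_1(ln 3) = (5)(3^5)(1) + (-1)(3^3)(2) = 1161.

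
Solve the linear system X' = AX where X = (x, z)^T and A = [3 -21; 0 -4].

x(t) = K_1e^(3t) + 3K_2e^(-4t), z(t) = K_2e^(-4t)

Coefficient matrix A = [[3, -21], [0, -4]].
Characteristic polynomial det(A - λI) = λ^2 + λ - 12 = 0.
Eigenvalues λ = 3, -4.
For λ=3: (A-λI) row 1 is [0, -21], so an eigenvector is (1, 0).
For λ=-4: (A-λI) row 1 is [7, -21], so an eigenvector is (3, 1).
General solution: K_1e^(3t)(1,0) + K_2e^(-4t)(3,1).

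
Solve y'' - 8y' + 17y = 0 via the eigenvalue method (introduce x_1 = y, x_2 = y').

y(t) = c_1e^(4t)cos(t) + c_2e^(4t)sin(t)

Let x_1 = y, x_2 = y'. Then x_1' = x_2 and x_2' = -17x_1 + 8x_2.
A = [[0,1],[-17,8]]; det(A-λI) = λ^2 - 8λ + 17.
Eigenvalues λ = 4 ± i.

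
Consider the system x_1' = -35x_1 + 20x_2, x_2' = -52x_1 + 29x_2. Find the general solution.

Coefficient matrix A = [[-35, 20], [-52, 29]].
Characteristic polynomial det(A - λI) = λ^2 + 6λ + 25 = 0.
Eigenvalues λ = -3 ± 4i (complex conjugate pair).
For λ=-3+4i: an eigenvector is (-1,-2) - i(-2,-3) = (-1 + 2i, -2 + 3i).
A real fundamental pair from Re and Im of e^((-3+4i)t)v: X_1 = e^(-3t)(cos(4t)·(-1,-2) + sin(4t)·(-2,-3)), X_2 = e^(-3t)(sin(4t)·(-1,-2) - cos(4t)·(-2,-3)).
General solution: C_1X_1 + C_2X_2.

x_1(t) = -2C_1e^(-3t)sin(4t) - C_1e^(-3t)cos(4t) - C_2e^(-3t)sin(4t) + 2C_2e^(-3t)cos(4t), x_2(t) = -3C_1e^(-3t)sin(4t) - 2C_1e^(-3t)cos(4t) - 2C_2e^(-3t)sin(4t) + 3C_2e^(-3t)cos(4t)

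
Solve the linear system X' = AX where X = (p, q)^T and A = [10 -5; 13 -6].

p(t) = 2K_1e^(2t)sin(t) - K_1e^(2t)cos(t) - K_2e^(2t)sin(t) - 2K_2e^(2t)cos(t), q(t) = 3K_1e^(2t)sin(t) - 2K_1e^(2t)cos(t) - 2K_2e^(2t)sin(t) - 3K_2e^(2t)cos(t)

Coefficient matrix A = [[10, -5], [13, -6]].
Characteristic polynomial det(A - λI) = λ^2 - 4λ + 5 = 0.
Eigenvalues λ = 2 ± i (complex conjugate pair).
For λ=2+i: an eigenvector is (-1,-2) - i(2,3) = (-1 - 2i, -2 - 3i).
A real fundamental pair from Re and Im of e^((2+i)t)v: X_1 = e^(2t)(cos(t)·(-1,-2) + sin(t)·(2,3)), X_2 = e^(2t)(sin(t)·(-1,-2) - cos(t)·(2,3)).
General solution: K_1X_1 + K_2X_2.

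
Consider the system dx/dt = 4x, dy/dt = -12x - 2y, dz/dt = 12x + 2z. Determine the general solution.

x(t) = C_3e^(4t), y(t) = C_2e^(-2t) - 2C_3e^(4t), z(t) = C_1e^(2t) + 6C_3e^(4t)

Coefficient matrix A = [[4, 0, 0], [-12, -2, 0], [12, 0, 2]].
det(A - λI) = 0 gives eigenvalues λ = 2, -2, 4.
For λ=2: eigenvector (0,0,1).
For λ=-2: eigenvector (0,1,0).
For λ=4: eigenvector (1,-2,6).
General solution: C_1e^(2t)(0,0,1) + C_2e^(-2t)(0,1,0) + C_3e^(4t)(1,-2,6).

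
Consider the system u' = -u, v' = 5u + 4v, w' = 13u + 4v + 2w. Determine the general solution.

Coefficient matrix A = [[-1, 0, 0], [5, 4, 0], [13, 4, 2]].
det(A - λI) = 0 gives eigenvalues λ = -1, 4, 2.
For λ=-1: eigenvector (1,-1,-3).
For λ=4: eigenvector (0,1,2).
For λ=2: eigenvector (0,0,1).
General solution: K_1e^(-t)(1,-1,-3) + K_2e^(4t)(0,1,2) + K_3e^(2t)(0,0,1).

u(t) = K_1e^(-t), v(t) = -K_1e^(-t) + K_2e^(4t), w(t) = -3K_1e^(-t) + 2K_2e^(4t) + K_3e^(2t)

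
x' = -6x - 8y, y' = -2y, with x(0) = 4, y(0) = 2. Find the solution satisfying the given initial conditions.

x(t) = -4e^(-2t) + 8e^(-6t), y(t) = 2e^(-2t)

Coefficient matrix A = [[-6, -8], [0, -2]].
Characteristic polynomial det(A - λI) = λ^2 + 8λ + 12 = 0.
Eigenvalues λ = -6, -2.
For λ=-6: (A-λI) row 1 is [0, -8], so an eigenvector is (1, 0).
For λ=-2: (A-λI) row 1 is [-4, -8], so an eigenvector is (2, -1).
General solution: C_1e^(-6t)(1,0) + C_2e^(-2t)(2,-1).
Applying x(0)=4, y(0)=2 gives C_1=8, C_2=-2.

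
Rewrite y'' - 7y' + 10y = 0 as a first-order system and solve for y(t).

y(t) = C_1e^(5t) + C_2e^(2t)

Let x_1 = y, x_2 = y'. Then x_1' = x_2 and x_2' = -10x_1 + 7x_2.
A = [[0,1],[-10,7]]; det(A-λI) = λ^2 - 7λ + 10.
Eigenvalues λ = 5, 2 with eigenvectors (1,5), (1,2).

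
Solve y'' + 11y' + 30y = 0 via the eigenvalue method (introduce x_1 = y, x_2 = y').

y(t) = c_1e^(-6t) + c_2e^(-5t)

Let x_1 = y, x_2 = y'. Then x_1' = x_2 and x_2' = -30x_1 - 11x_2.
A = [[0,1],[-30,-11]]; det(A-λI) = λ^2 + 11λ + 30.
Eigenvalues λ = -6, -5 with eigenvectors (1,-6), (1,-5).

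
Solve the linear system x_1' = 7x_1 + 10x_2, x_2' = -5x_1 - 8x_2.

x_1(t) = -c_1e^(-3t) + 2c_2e^(2t), x_2(t) = c_1e^(-3t) - c_2e^(2t)

Coefficient matrix A = [[7, 10], [-5, -8]].
Characteristic polynomial det(A - λI) = λ^2 + λ - 6 = 0.
Eigenvalues λ = -3, 2.
For λ=-3: (A-λI) row 1 is [10, 10], so an eigenvector is (-1, 1).
For λ=2: (A-λI) row 1 is [5, 10], so an eigenvector is (2, -1).
General solution: c_1e^(-3t)(-1,1) + c_2e^(2t)(2,-1).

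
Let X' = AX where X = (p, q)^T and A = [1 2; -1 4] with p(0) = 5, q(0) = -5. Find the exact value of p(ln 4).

-640

A = [[1,2],[-1,4]]; eigenvalues λ = 2, 3.
Eigenvectors: (-2,-1) for λ=2, (1,1) for λ=3.
From the initial condition, c_1 = -10, c_2 = -15.
p(ln 4) = (-10)(4^2)(-2) + (-15)(4^3)(1) = -640.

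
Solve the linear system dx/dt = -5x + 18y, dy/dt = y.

x(t) = -K_1e^(-5t) - 3K_2e^(t), y(t) = -K_2e^(t)

Coefficient matrix A = [[-5, 18], [0, 1]].
Characteristic polynomial det(A - λI) = λ^2 + 4λ - 5 = 0.
Eigenvalues λ = -5, 1.
For λ=-5: (A-λI) row 1 is [0, 18], so an eigenvector is (-1, 0).
For λ=1: (A-λI) row 1 is [-6, 18], so an eigenvector is (-3, -1).
General solution: K_1e^(-5t)(-1,0) + K_2e^(t)(-3,-1).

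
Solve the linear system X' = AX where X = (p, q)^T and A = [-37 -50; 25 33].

Coefficient matrix A = [[-37, -50], [25, 33]].
Characteristic polynomial det(A - λI) = λ^2 + 4λ + 29 = 0.
Eigenvalues λ = -2 ± 5i (complex conjugate pair).
For λ=-2+5i: an eigenvector is (-3,2) - i(1,-1) = (-3 - i, 2 + i).
A real fundamental pair from Re and Im of e^((-2+5i)t)v: X_1 = e^(-2t)(cos(5t)·(-3,2) + sin(5t)·(1,-1)), X_2 = e^(-2t)(sin(5t)·(-3,2) - cos(5t)·(1,-1)).
General solution: K_1X_1 + K_2X_2.

p(t) = K_1e^(-2t)sin(5t) - 3K_1e^(-2t)cos(5t) - 3K_2e^(-2t)sin(5t) - K_2e^(-2t)cos(5t), q(t) = -K_1e^(-2t)sin(5t) + 2K_1e^(-2t)cos(5t) + 2K_2e^(-2t)sin(5t) + K_2e^(-2t)cos(5t)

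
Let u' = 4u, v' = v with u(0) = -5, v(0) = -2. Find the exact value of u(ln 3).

-405

A = [[4,0],[0,1]]; eigenvalues λ = 1, 4.
Eigenvectors: (0,1) for λ=1, (-1,0) for λ=4.
From the initial condition, c_1 = -2, c_2 = 5.
u(ln 3) = (-2)(3^1)(0) + (5)(3^4)(-1) = -405.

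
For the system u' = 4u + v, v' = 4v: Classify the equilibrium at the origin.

unstable improper node

A = [[4,1],[0,4]]; det(A-λI) = λ^2 - 8λ + 16.
repeated λ = 4 with a single eigenvector.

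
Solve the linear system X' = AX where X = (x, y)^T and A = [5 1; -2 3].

Coefficient matrix A = [[5, 1], [-2, 3]].
Characteristic polynomial det(A - λI) = λ^2 - 8λ + 17 = 0.
Eigenvalues λ = 4 ± i (complex conjugate pair).
For λ=4+i: an eigenvector is (0,-1) - i(-1,1) = (0 + i, -1 - i).
A real fundamental pair from Re and Im of e^((4+i)t)v: X_1 = e^(4t)(cos(t)·(0,-1) + sin(t)·(-1,1)), X_2 = e^(4t)(sin(t)·(0,-1) - cos(t)·(-1,1)).
General solution: C_1X_1 + C_2X_2.

x(t) = -C_1e^(4t)sin(t) + C_2e^(4t)cos(t), y(t) = C_1e^(4t)sin(t) - C_1e^(4t)cos(t) - C_2e^(4t)sin(t) - C_2e^(4t)cos(t)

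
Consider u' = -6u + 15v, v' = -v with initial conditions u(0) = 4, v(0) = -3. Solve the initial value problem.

Coefficient matrix A = [[-6, 15], [0, -1]].
Characteristic polynomial det(A - λI) = λ^2 + 7λ + 6 = 0.
Eigenvalues λ = -6, -1.
For λ=-6: (A-λI) row 1 is [0, 15], so an eigenvector is (-1, 0).
For λ=-1: (A-λI) row 1 is [-5, 15], so an eigenvector is (3, 1).
General solution: K_1e^(-6t)(-1,0) + K_2e^(-t)(3,1).
Applying u(0)=4, v(0)=-3 gives K_1=-13, K_2=-3.

u(t) = -9e^(-t) + 13e^(-6t), v(t) = -3e^(-t)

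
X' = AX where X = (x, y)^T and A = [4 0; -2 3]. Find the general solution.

Coefficient matrix A = [[4, 0], [-2, 3]].
Characteristic polynomial det(A - λI) = λ^2 - 7λ + 12 = 0.
Eigenvalues λ = 3, 4.
For λ=3: (A-λI) row 1 is [1, 0], so an eigenvector is (0, 1).
For λ=4: (A-λI) row 2 is [-2, -1], so an eigenvector is (1, -2).
General solution: c_1e^(3t)(0,1) + c_2e^(4t)(1,-2).

x(t) = c_2e^(4t), y(t) = c_1e^(3t) - 2c_2e^(4t)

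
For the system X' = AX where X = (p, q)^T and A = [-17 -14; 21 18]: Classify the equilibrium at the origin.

saddle

A = [[-17,-14],[21,18]]; det(A-λI) = λ^2 - λ - 12.
λ = 4, -3: opposite signs.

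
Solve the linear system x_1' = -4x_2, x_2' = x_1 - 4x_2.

Coefficient matrix A = [[0, -4], [1, -4]].
Characteristic polynomial det(A - λI) = λ^2 + 4λ + 4 = 0.
Single eigenvalue λ = -2 with algebraic multiplicity 2.
Eigenvector v = (-2,-1); generalized eigenvector w with (A-λI)w=v is (-1,0).
General solution: e^(-2t)[C_1·v + C_2·(t·v + w)].

x_1(t) = -2C_1e^(-2t) - 2C_2te^(-2t) - C_2e^(-2t), x_2(t) = -C_1e^(-2t) - C_2te^(-2t)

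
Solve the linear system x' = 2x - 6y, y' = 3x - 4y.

x(t) = K_1e^(-t)sin(3t) - K_1e^(-t)cos(3t) - K_2e^(-t)sin(3t) - K_2e^(-t)cos(3t), y(t) = -K_1e^(-t)cos(3t) - K_2e^(-t)sin(3t)

Coefficient matrix A = [[2, -6], [3, -4]].
Characteristic polynomial det(A - λI) = λ^2 + 2λ + 10 = 0.
Eigenvalues λ = -1 ± 3i (complex conjugate pair).
For λ=-1+3i: an eigenvector is (-1,-1) - i(1,0) = (-1 - i, -1).
A real fundamental pair from Re and Im of e^((-1+3i)t)v: X_1 = e^(-t)(cos(3t)·(-1,-1) + sin(3t)·(1,0)), X_2 = e^(-t)(sin(3t)·(-1,-1) - cos(3t)·(1,0)).
General solution: K_1X_1 + K_2X_2.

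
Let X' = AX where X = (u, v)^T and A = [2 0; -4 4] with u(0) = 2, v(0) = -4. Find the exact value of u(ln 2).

8

A = [[2,0],[-4,4]]; eigenvalues λ = 2, 4.
Eigenvectors: (1,2) for λ=2, (0,-1) for λ=4.
From the initial condition, c_1 = 2, c_2 = 8.
u(ln 2) = (2)(2^2)(1) + (8)(2^4)(0) = 8.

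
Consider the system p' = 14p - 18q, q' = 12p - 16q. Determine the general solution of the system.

Coefficient matrix A = [[14, -18], [12, -16]].
Characteristic polynomial det(A - λI) = λ^2 + 2λ - 8 = 0.
Eigenvalues λ = -4, 2.
For λ=-4: (A-λI) row 1 is [18, -18], so an eigenvector is (-1, -1).
For λ=2: (A-λI) row 1 is [12, -18], so an eigenvector is (3, 2).
General solution: K_1e^(-4t)(-1,-1) + K_2e^(2t)(3,2).

p(t) = -K_1e^(-4t) + 3K_2e^(2t), q(t) = -K_1e^(-4t) + 2K_2e^(2t)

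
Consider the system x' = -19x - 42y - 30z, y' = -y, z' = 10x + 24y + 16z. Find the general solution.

Coefficient matrix A = [[-19, -42, -30], [0, -1, 0], [10, 24, 16]].
det(A - λI) = 0 gives eigenvalues λ = 1, -1, -4.
For λ=1: eigenvector (-3,0,2).
For λ=-1: eigenvector (1,1,-2).
For λ=-4: eigenvector (-2,0,1).
General solution: c_1e^(t)(-3,0,2) + c_2e^(-t)(1,1,-2) + c_3e^(-4t)(-2,0,1).

x(t) = -3c_1e^(t) + c_2e^(-t) - 2c_3e^(-4t), y(t) = c_2e^(-t), z(t) = 2c_1e^(t) - 2c_2e^(-t) + c_3e^(-4t)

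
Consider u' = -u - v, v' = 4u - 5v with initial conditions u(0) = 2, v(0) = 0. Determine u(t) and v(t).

Coefficient matrix A = [[-1, -1], [4, -5]].
Characteristic polynomial det(A - λI) = λ^2 + 6λ + 9 = 0.
Single eigenvalue λ = -3 with algebraic multiplicity 2.
Eigenvector v = (-1,-2); generalized eigenvector w with (A-λI)w=v is (0,1).
General solution: e^(-3t)[K_1·v + K_2·(t·v + w)].
Applying u(0)=2, v(0)=0 gives K_1=-2, K_2=-4.

u(t) = 4te^(-3t) + 2e^(-3t), v(t) = 8te^(-3t)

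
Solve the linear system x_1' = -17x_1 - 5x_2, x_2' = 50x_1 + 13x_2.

Coefficient matrix A = [[-17, -5], [50, 13]].
Characteristic polynomial det(A - λI) = λ^2 + 4λ + 29 = 0.
Eigenvalues λ = -2 ± 5i (complex conjugate pair).
For λ=-2+5i: an eigenvector is (0,1) - i(-1,3) = (0 + i, 1 - 3i).
A real fundamental pair from Re and Im of e^((-2+5i)t)v: X_1 = e^(-2t)(cos(5t)·(0,1) + sin(5t)·(-1,3)), X_2 = e^(-2t)(sin(5t)·(0,1) - cos(5t)·(-1,3)).
General solution: c_1X_1 + c_2X_2.

x_1(t) = -c_1e^(-2t)sin(5t) + c_2e^(-2t)cos(5t), x_2(t) = 3c_1e^(-2t)sin(5t) + c_1e^(-2t)cos(5t) + c_2e^(-2t)sin(5t) - 3c_2e^(-2t)cos(5t)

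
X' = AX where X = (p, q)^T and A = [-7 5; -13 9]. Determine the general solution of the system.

Coefficient matrix A = [[-7, 5], [-13, 9]].
Characteristic polynomial det(A - λI) = λ^2 - 2λ + 2 = 0.
Eigenvalues λ = 1 ± i (complex conjugate pair).
For λ=1+i: an eigenvector is (1,2) - i(2,3) = (1 - 2i, 2 - 3i).
A real fundamental pair from Re and Im of e^((1+i)t)v: X_1 = e^(t)(cos(t)·(1,2) + sin(t)·(2,3)), X_2 = e^(t)(sin(t)·(1,2) - cos(t)·(2,3)).
General solution: C_1X_1 + C_2X_2.

p(t) = 2C_1e^(t)sin(t) + C_1e^(t)cos(t) + C_2e^(t)sin(t) - 2C_2e^(t)cos(t), q(t) = 3C_1e^(t)sin(t) + 2C_1e^(t)cos(t) + 2C_2e^(t)sin(t) - 3C_2e^(t)cos(t)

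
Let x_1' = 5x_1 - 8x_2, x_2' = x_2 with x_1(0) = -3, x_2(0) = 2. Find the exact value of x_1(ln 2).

-216

A = [[5,-8],[0,1]]; eigenvalues λ = 5, 1.
Eigenvectors: (1,0) for λ=5, (-2,-1) for λ=1.
From the initial condition, c_1 = -7, c_2 = -2.
x_1(ln 2) = (-7)(2^5)(1) + (-2)(2^1)(-2) = -216.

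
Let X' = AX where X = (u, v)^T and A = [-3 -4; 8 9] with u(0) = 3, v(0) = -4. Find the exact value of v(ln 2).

-68

A = [[-3,-4],[8,9]]; eigenvalues λ = 1, 5.
Eigenvectors: (-1,1) for λ=1, (1,-2) for λ=5.
From the initial condition, c_1 = -2, c_2 = 1.
v(ln 2) = (-2)(2^1)(1) + (1)(2^5)(-2) = -68.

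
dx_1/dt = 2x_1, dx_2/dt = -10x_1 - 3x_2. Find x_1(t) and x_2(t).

x_1(t) = -C_1e^(2t), x_2(t) = 2C_1e^(2t) - C_2e^(-3t)

Coefficient matrix A = [[2, 0], [-10, -3]].
Characteristic polynomial det(A - λI) = λ^2 + λ - 6 = 0.
Eigenvalues λ = 2, -3.
For λ=2: (A-λI) row 2 is [-10, -5], so an eigenvector is (-1, 2).
For λ=-3: (A-λI) row 1 is [5, 0], so an eigenvector is (0, -1).
General solution: C_1e^(2t)(-1,2) + C_2e^(-3t)(0,-1).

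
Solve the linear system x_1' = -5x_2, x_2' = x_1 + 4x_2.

Coefficient matrix A = [[0, -5], [1, 4]].
Characteristic polynomial det(A - λI) = λ^2 - 4λ + 5 = 0.
Eigenvalues λ = 2 ± i (complex conjugate pair).
For λ=2+i: an eigenvector is (2,-1) - i(1,0) = (2 - i, -1).
A real fundamental pair from Re and Im of e^((2+i)t)v: X_1 = e^(2t)(cos(t)·(2,-1) + sin(t)·(1,0)), X_2 = e^(2t)(sin(t)·(2,-1) - cos(t)·(1,0)).
General solution: c_1X_1 + c_2X_2.

x_1(t) = c_1e^(2t)sin(t) + 2c_1e^(2t)cos(t) + 2c_2e^(2t)sin(t) - c_2e^(2t)cos(t), x_2(t) = -c_1e^(2t)cos(t) - c_2e^(2t)sin(t)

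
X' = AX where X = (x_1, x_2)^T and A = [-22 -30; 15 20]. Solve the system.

Coefficient matrix A = [[-22, -30], [15, 20]].
Characteristic polynomial det(A - λI) = λ^2 + 2λ + 10 = 0.
Eigenvalues λ = -1 ± 3i (complex conjugate pair).
For λ=-1+3i: an eigenvector is (3,-2) - i(-1,1) = (3 + i, -2 - i).
A real fundamental pair from Re and Im of e^((-1+3i)t)v: X_1 = e^(-t)(cos(3t)·(3,-2) + sin(3t)·(-1,1)), X_2 = e^(-t)(sin(3t)·(3,-2) - cos(3t)·(-1,1)).
General solution: C_1X_1 + C_2X_2.

x_1(t) = -C_1e^(-t)sin(3t) + 3C_1e^(-t)cos(3t) + 3C_2e^(-t)sin(3t) + C_2e^(-t)cos(3t), x_2(t) = C_1e^(-t)sin(3t) - 2C_1e^(-t)cos(3t) - 2C_2e^(-t)sin(3t) - C_2e^(-t)cos(3t)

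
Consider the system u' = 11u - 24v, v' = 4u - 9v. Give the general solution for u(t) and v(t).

Coefficient matrix A = [[11, -24], [4, -9]].
Characteristic polynomial det(A - λI) = λ^2 - 2λ - 3 = 0.
Eigenvalues λ = -1, 3.
For λ=-1: (A-λI) row 1 is [12, -24], so an eigenvector is (2, 1).
For λ=3: (A-λI) row 1 is [8, -24], so an eigenvector is (-3, -1).
General solution: C_1e^(-t)(2,1) + C_2e^(3t)(-3,-1).

u(t) = 2C_1e^(-t) - 3C_2e^(3t), v(t) = C_1e^(-t) - C_2e^(3t)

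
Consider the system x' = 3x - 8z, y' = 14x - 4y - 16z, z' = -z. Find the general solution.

x(t) = c_2e^(3t) + 2c_3e^(-t), y(t) = c_1e^(-4t) + 2c_2e^(3t) + 4c_3e^(-t), z(t) = c_3e^(-t)

Coefficient matrix A = [[3, 0, -8], [14, -4, -16], [0, 0, -1]].
det(A - λI) = 0 gives eigenvalues λ = -4, 3, -1.
For λ=-4: eigenvector (0,1,0).
For λ=3: eigenvector (1,2,0).
For λ=-1: eigenvector (2,4,1).
General solution: c_1e^(-4t)(0,1,0) + c_2e^(3t)(1,2,0) + c_3e^(-t)(2,4,1).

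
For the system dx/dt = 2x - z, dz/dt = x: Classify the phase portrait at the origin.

unstable improper node

A = [[2,-1],[1,0]]; det(A-λI) = λ^2 - 2λ + 1.
repeated λ = 1 with a single eigenvector.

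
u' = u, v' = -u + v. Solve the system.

u(t) = -K_2e^(t), v(t) = K_1e^(t) + K_2te^(t) - 3K_2e^(t)

Coefficient matrix A = [[1, 0], [-1, 1]].
Characteristic polynomial det(A - λI) = λ^2 - 2λ + 1 = 0.
Single eigenvalue λ = 1 with algebraic multiplicity 2.
Eigenvector v = (0,1); generalized eigenvector w with (A-λI)w=v is (-1,-3).
General solution: e^(t)[K_1·v + K_2·(t·v + w)].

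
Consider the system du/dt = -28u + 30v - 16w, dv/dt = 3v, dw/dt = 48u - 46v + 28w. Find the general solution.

u(t) = -C_1e^(4t) + 2C_2e^(3t) - 2C_3e^(-4t), v(t) = C_2e^(3t), w(t) = 2C_1e^(4t) - 2C_2e^(3t) + 3C_3e^(-4t)

Coefficient matrix A = [[-28, 30, -16], [0, 3, 0], [48, -46, 28]].
det(A - λI) = 0 gives eigenvalues λ = 4, 3, -4.
For λ=4: eigenvector (-1,0,2).
For λ=3: eigenvector (2,1,-2).
For λ=-4: eigenvector (-2,0,3).
General solution: C_1e^(4t)(-1,0,2) + C_2e^(3t)(2,1,-2) + C_3e^(-4t)(-2,0,3).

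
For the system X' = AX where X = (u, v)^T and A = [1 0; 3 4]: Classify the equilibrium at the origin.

A = [[1,0],[3,4]]; det(A-λI) = λ^2 - 5λ + 4.
λ = 1, 4: both positive.

unstable node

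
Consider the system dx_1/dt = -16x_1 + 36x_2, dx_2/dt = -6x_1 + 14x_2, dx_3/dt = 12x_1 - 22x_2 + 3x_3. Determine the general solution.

Coefficient matrix A = [[-16, 36, 0], [-6, 14, 0], [12, -22, 3]].
det(A - λI) = 0 gives eigenvalues λ = -4, 2, 3.
For λ=-4: eigenvector (3,1,-2).
For λ=2: eigenvector (2,1,-2).
For λ=3: eigenvector (0,0,1).
General solution: c_1e^(-4t)(3,1,-2) + c_2e^(2t)(2,1,-2) + c_3e^(3t)(0,0,1).

x_1(t) = 3c_1e^(-4t) + 2c_2e^(2t), x_2(t) = c_1e^(-4t) + c_2e^(2t), x_3(t) = -2c_1e^(-4t) - 2c_2e^(2t) + c_3e^(3t)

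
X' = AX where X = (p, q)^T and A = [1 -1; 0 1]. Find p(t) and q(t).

p(t) = C_1e^(t) + C_2te^(t) - C_2e^(t), q(t) = -C_2e^(t)

Coefficient matrix A = [[1, -1], [0, 1]].
Characteristic polynomial det(A - λI) = λ^2 - 2λ + 1 = 0.
Single eigenvalue λ = 1 with algebraic multiplicity 2.
Eigenvector v = (1,0); generalized eigenvector w with (A-λI)w=v is (-1,-1).
General solution: e^(t)[C_1·v + C_2·(t·v + w)].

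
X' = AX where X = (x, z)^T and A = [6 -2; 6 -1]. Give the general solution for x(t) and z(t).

Coefficient matrix A = [[6, -2], [6, -1]].
Characteristic polynomial det(A - λI) = λ^2 - 5λ + 6 = 0.
Eigenvalues λ = 2, 3.
For λ=2: (A-λI) row 1 is [4, -2], so an eigenvector is (-1, -2).
For λ=3: (A-λI) row 1 is [3, -2], so an eigenvector is (-2, -3).
General solution: c_1e^(2t)(-1,-2) + c_2e^(3t)(-2,-3).

x(t) = -c_1e^(2t) - 2c_2e^(3t), z(t) = -2c_1e^(2t) - 3c_2e^(3t)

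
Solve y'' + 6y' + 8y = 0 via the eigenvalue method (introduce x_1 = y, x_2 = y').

Let x_1 = y, x_2 = y'. Then x_1' = x_2 and x_2' = -8x_1 - 6x_2.
A = [[0,1],[-8,-6]]; det(A-λI) = λ^2 + 6λ + 8.
Eigenvalues λ = -4, -2 with eigenvectors (1,-4), (1,-2).

y(t) = c_1e^(-4t) + c_2e^(-2t)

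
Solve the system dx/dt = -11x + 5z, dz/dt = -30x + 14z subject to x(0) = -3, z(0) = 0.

Coefficient matrix A = [[-11, 5], [-30, 14]].
Characteristic polynomial det(A - λI) = λ^2 - 3λ - 4 = 0.
Eigenvalues λ = -1, 4.
For λ=-1: (A-λI) row 1 is [-10, 5], so an eigenvector is (1, 2).
For λ=4: (A-λI) row 1 is [-15, 5], so an eigenvector is (1, 3).
General solution: C_1e^(-t)(1,2) + C_2e^(4t)(1,3).
Applying x(0)=-3, z(0)=0 gives C_1=-9, C_2=6.

x(t) = 6e^(4t) - 9e^(-t), z(t) = 18e^(4t) - 18e^(-t)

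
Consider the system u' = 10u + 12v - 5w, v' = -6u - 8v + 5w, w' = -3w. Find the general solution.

u(t) = K_1e^(-2t) + 2K_2e^(4t) + 5K_3e^(-3t), v(t) = -K_1e^(-2t) - K_2e^(4t) - 5K_3e^(-3t), w(t) = K_3e^(-3t)

Coefficient matrix A = [[10, 12, -5], [-6, -8, 5], [0, 0, -3]].
det(A - λI) = 0 gives eigenvalues λ = -2, 4, -3.
For λ=-2: eigenvector (1,-1,0).
For λ=4: eigenvector (2,-1,0).
For λ=-3: eigenvector (5,-5,1).
General solution: K_1e^(-2t)(1,-1,0) + K_2e^(4t)(2,-1,0) + K_3e^(-3t)(5,-5,1).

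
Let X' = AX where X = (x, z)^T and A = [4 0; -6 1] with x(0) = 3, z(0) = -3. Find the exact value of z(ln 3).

-477

A = [[4,0],[-6,1]]; eigenvalues λ = 1, 4.
Eigenvectors: (0,-1) for λ=1, (1,-2) for λ=4.
From the initial condition, c_1 = -3, c_2 = 3.
z(ln 3) = (-3)(3^1)(-1) + (3)(3^4)(-2) = -477.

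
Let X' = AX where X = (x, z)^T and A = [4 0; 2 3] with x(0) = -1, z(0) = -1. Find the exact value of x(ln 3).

-81

A = [[4,0],[2,3]]; eigenvalues λ = 4, 3.
Eigenvectors: (-1,-2) for λ=4, (0,1) for λ=3.
From the initial condition, c_1 = 1, c_2 = 1.
x(ln 3) = (1)(3^4)(-1) + (1)(3^3)(0) = -81.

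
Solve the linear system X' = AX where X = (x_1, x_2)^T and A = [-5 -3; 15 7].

Coefficient matrix A = [[-5, -3], [15, 7]].
Characteristic polynomial det(A - λI) = λ^2 - 2λ + 10 = 0.
Eigenvalues λ = 1 ± 3i (complex conjugate pair).
For λ=1+3i: an eigenvector is (0,1) - i(-1,2) = (0 + i, 1 - 2i).
A real fundamental pair from Re and Im of e^((1+3i)t)v: X_1 = e^(t)(cos(3t)·(0,1) + sin(3t)·(-1,2)), X_2 = e^(t)(sin(3t)·(0,1) - cos(3t)·(-1,2)).
General solution: C_1X_1 + C_2X_2.

x_1(t) = -C_1e^(t)sin(3t) + C_2e^(t)cos(3t), x_2(t) = 2C_1e^(t)sin(3t) + C_1e^(t)cos(3t) + C_2e^(t)sin(3t) - 2C_2e^(t)cos(3t)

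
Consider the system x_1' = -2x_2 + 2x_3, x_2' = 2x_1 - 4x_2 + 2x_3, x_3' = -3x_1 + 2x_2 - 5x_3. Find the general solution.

x_1(t) = c_1e^(-4t) + c_2e^(-2t) + 2c_3e^(-3t), x_2(t) = c_1e^(-4t) + 2c_3e^(-3t), x_3(t) = -c_1e^(-4t) - c_2e^(-2t) - c_3e^(-3t)

Coefficient matrix A = [[0, -2, 2], [2, -4, 2], [-3, 2, -5]].
det(A - λI) = 0 gives eigenvalues λ = -4, -2, -3.
For λ=-4: eigenvector (1,1,-1).
For λ=-2: eigenvector (1,0,-1).
For λ=-3: eigenvector (2,2,-1).
General solution: c_1e^(-4t)(1,1,-1) + c_2e^(-2t)(1,0,-1) + c_3e^(-3t)(2,2,-1).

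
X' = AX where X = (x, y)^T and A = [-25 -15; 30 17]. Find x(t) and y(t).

x(t) = -2K_1e^(-4t)sin(3t) + K_1e^(-4t)cos(3t) + K_2e^(-4t)sin(3t) + 2K_2e^(-4t)cos(3t), y(t) = 3K_1e^(-4t)sin(3t) - K_1e^(-4t)cos(3t) - K_2e^(-4t)sin(3t) - 3K_2e^(-4t)cos(3t)

Coefficient matrix A = [[-25, -15], [30, 17]].
Characteristic polynomial det(A - λI) = λ^2 + 8λ + 25 = 0.
Eigenvalues λ = -4 ± 3i (complex conjugate pair).
For λ=-4+3i: an eigenvector is (1,-1) - i(-2,3) = (1 + 2i, -1 - 3i).
A real fundamental pair from Re and Im of e^((-4+3i)t)v: X_1 = e^(-4t)(cos(3t)·(1,-1) + sin(3t)·(-2,3)), X_2 = e^(-4t)(sin(3t)·(1,-1) - cos(3t)·(-2,3)).
General solution: K_1X_1 + K_2X_2.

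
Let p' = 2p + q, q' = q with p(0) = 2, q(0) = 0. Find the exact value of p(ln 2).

8

A = [[2,1],[0,1]]; eigenvalues λ = 1, 2.
Eigenvectors: (1,-1) for λ=1, (1,0) for λ=2.
From the initial condition, c_1 = 0, c_2 = 2.
p(ln 2) = (0)(2^1)(1) + (2)(2^2)(1) = 8.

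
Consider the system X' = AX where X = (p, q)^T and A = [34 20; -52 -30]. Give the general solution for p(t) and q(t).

Coefficient matrix A = [[34, 20], [-52, -30]].
Characteristic polynomial det(A - λI) = λ^2 - 4λ + 20 = 0.
Eigenvalues λ = 2 ± 4i (complex conjugate pair).
For λ=2+4i: an eigenvector is (1,-2) - i(-2,3) = (1 + 2i, -2 - 3i).
A real fundamental pair from Re and Im of e^((2+4i)t)v: X_1 = e^(2t)(cos(4t)·(1,-2) + sin(4t)·(-2,3)), X_2 = e^(2t)(sin(4t)·(1,-2) - cos(4t)·(-2,3)).
General solution: K_1X_1 + K_2X_2.

p(t) = -2K_1e^(2t)sin(4t) + K_1e^(2t)cos(4t) + K_2e^(2t)sin(4t) + 2K_2e^(2t)cos(4t), q(t) = 3K_1e^(2t)sin(4t) - 2K_1e^(2t)cos(4t) - 2K_2e^(2t)sin(4t) - 3K_2e^(2t)cos(4t)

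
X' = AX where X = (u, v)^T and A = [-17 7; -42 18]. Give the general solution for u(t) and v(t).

u(t) = -K_1e^(-3t) - K_2e^(4t), v(t) = -2K_1e^(-3t) - 3K_2e^(4t)

Coefficient matrix A = [[-17, 7], [-42, 18]].
Characteristic polynomial det(A - λI) = λ^2 - λ - 12 = 0.
Eigenvalues λ = -3, 4.
For λ=-3: (A-λI) row 1 is [-14, 7], so an eigenvector is (-1, -2).
For λ=4: (A-λI) row 1 is [-21, 7], so an eigenvector is (-1, -3).
General solution: K_1e^(-3t)(-1,-2) + K_2e^(4t)(-1,-3).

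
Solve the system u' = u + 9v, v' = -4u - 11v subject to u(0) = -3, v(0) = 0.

Coefficient matrix A = [[1, 9], [-4, -11]].
Characteristic polynomial det(A - λI) = λ^2 + 10λ + 25 = 0.
Single eigenvalue λ = -5 with algebraic multiplicity 2.
Eigenvector v = (3,-2); generalized eigenvector w with (A-λI)w=v is (-1,1).
General solution: e^(-5t)[K_1·v + K_2·(t·v + w)].
Applying u(0)=-3, v(0)=0 gives K_1=-3, K_2=-6.

u(t) = -18te^(-5t) - 3e^(-5t), v(t) = 12te^(-5t)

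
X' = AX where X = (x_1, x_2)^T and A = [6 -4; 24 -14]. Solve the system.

x_1(t) = c_1e^(-6t) + c_2e^(-2t), x_2(t) = 3c_1e^(-6t) + 2c_2e^(-2t)

Coefficient matrix A = [[6, -4], [24, -14]].
Characteristic polynomial det(A - λI) = λ^2 + 8λ + 12 = 0.
Eigenvalues λ = -6, -2.
For λ=-6: (A-λI) row 1 is [12, -4], so an eigenvector is (1, 3).
For λ=-2: (A-λI) row 1 is [8, -4], so an eigenvector is (1, 2).
General solution: c_1e^(-6t)(1,3) + c_2e^(-2t)(1,2).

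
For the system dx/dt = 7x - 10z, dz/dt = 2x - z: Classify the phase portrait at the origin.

unstable spiral

A = [[7,-10],[2,-1]]; det(A-λI) = λ^2 - 6λ + 13.
λ = 3 ± 2i: positive real part.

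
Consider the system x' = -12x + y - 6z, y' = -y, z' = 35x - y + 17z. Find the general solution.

Coefficient matrix A = [[-12, 1, -6], [0, -1, 0], [35, -1, 17]].
det(A - λI) = 0 gives eigenvalues λ = 3, -1, 2.
For λ=3: eigenvector (-2,0,5).
For λ=-1: eigenvector (-1,1,2).
For λ=2: eigenvector (3,0,-7).
General solution: C_1e^(3t)(-2,0,5) + C_2e^(-t)(-1,1,2) + C_3e^(2t)(3,0,-7).

x(t) = -2C_1e^(3t) - C_2e^(-t) + 3C_3e^(2t), y(t) = C_2e^(-t), z(t) = 5C_1e^(3t) + 2C_2e^(-t) - 7C_3e^(2t)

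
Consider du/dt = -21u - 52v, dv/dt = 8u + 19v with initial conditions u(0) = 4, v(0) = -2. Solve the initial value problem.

u(t) = 6e^(-t)sin(4t) + 4e^(-t)cos(4t), v(t) = -2e^(-t)sin(4t) - 2e^(-t)cos(4t)

Coefficient matrix A = [[-21, -52], [8, 19]].
Characteristic polynomial det(A - λI) = λ^2 + 2λ + 17 = 0.
Eigenvalues λ = -1 ± 4i (complex conjugate pair).
For λ=-1+4i: an eigenvector is (-3,1) - i(2,-1) = (-3 - 2i, 1 + i).
A real fundamental pair from Re and Im of e^((-1+4i)t)v: X_1 = e^(-t)(cos(4t)·(-3,1) + sin(4t)·(2,-1)), X_2 = e^(-t)(sin(4t)·(-3,1) - cos(4t)·(2,-1)).
General solution: K_1X_1 + K_2X_2.
Applying u(0)=4, v(0)=-2 gives K_1=0, K_2=-2.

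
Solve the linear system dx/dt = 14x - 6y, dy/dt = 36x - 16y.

x(t) = c_1e^(2t) + c_2e^(-4t), y(t) = 2c_1e^(2t) + 3c_2e^(-4t)

Coefficient matrix A = [[14, -6], [36, -16]].
Characteristic polynomial det(A - λI) = λ^2 + 2λ - 8 = 0.
Eigenvalues λ = 2, -4.
For λ=2: (A-λI) row 1 is [12, -6], so an eigenvector is (1, 2).
For λ=-4: (A-λI) row 1 is [18, -6], so an eigenvector is (1, 3).
General solution: c_1e^(2t)(1,2) + c_2e^(-4t)(1,3).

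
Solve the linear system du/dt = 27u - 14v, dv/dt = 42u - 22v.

Coefficient matrix A = [[27, -14], [42, -22]].
Characteristic polynomial det(A - λI) = λ^2 - 5λ - 6 = 0.
Eigenvalues λ = 6, -1.
For λ=6: (A-λI) row 1 is [21, -14], so an eigenvector is (2, 3).
For λ=-1: (A-λI) row 1 is [28, -14], so an eigenvector is (-1, -2).
General solution: c_1e^(6t)(2,3) + c_2e^(-t)(-1,-2).

u(t) = 2c_1e^(6t) - c_2e^(-t), v(t) = 3c_1e^(6t) - 2c_2e^(-t)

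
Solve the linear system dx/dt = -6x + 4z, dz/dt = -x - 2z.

x(t) = 2K_1e^(-4t) + 2K_2te^(-4t) + K_2e^(-4t), z(t) = K_1e^(-4t) + K_2te^(-4t) + K_2e^(-4t)

Coefficient matrix A = [[-6, 4], [-1, -2]].
Characteristic polynomial det(A - λI) = λ^2 + 8λ + 16 = 0.
Single eigenvalue λ = -4 with algebraic multiplicity 2.
Eigenvector v = (2,1); generalized eigenvector w with (A-λI)w=v is (1,1).
General solution: e^(-4t)[K_1·v + K_2·(t·v + w)].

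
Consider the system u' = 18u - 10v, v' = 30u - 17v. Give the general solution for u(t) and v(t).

Coefficient matrix A = [[18, -10], [30, -17]].
Characteristic polynomial det(A - λI) = λ^2 - λ - 6 = 0.
Eigenvalues λ = -2, 3.
For λ=-2: (A-λI) row 1 is [20, -10], so an eigenvector is (1, 2).
For λ=3: (A-λI) row 1 is [15, -10], so an eigenvector is (-2, -3).
General solution: C_1e^(-2t)(1,2) + C_2e^(3t)(-2,-3).

u(t) = C_1e^(-2t) - 2C_2e^(3t), v(t) = 2C_1e^(-2t) - 3C_2e^(3t)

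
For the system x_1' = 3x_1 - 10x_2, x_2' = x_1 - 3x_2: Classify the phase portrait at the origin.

A = [[3,-10],[1,-3]]; det(A-λI) = λ^2 + 1.
λ = 0 ± i: zero real part.

center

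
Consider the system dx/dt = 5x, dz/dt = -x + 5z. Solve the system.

x(t) = -C_2e^(5t), z(t) = C_1e^(5t) + C_2te^(5t) - 2C_2e^(5t)

Coefficient matrix A = [[5, 0], [-1, 5]].
Characteristic polynomial det(A - λI) = λ^2 - 10λ + 25 = 0.
Single eigenvalue λ = 5 with algebraic multiplicity 2.
Eigenvector v = (0,1); generalized eigenvector w with (A-λI)w=v is (-1,-2).
General solution: e^(5t)[C_1·v + C_2·(t·v + w)].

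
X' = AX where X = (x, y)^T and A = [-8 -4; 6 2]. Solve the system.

Coefficient matrix A = [[-8, -4], [6, 2]].
Characteristic polynomial det(A - λI) = λ^2 + 6λ + 8 = 0.
Eigenvalues λ = -4, -2.
For λ=-4: (A-λI) row 1 is [-4, -4], so an eigenvector is (-1, 1).
For λ=-2: (A-λI) row 1 is [-6, -4], so an eigenvector is (-2, 3).
General solution: K_1e^(-4t)(-1,1) + K_2e^(-2t)(-2,3).

x(t) = -K_1e^(-4t) - 2K_2e^(-2t), y(t) = K_1e^(-4t) + 3K_2e^(-2t)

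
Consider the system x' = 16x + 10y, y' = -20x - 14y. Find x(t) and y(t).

Coefficient matrix A = [[16, 10], [-20, -14]].
Characteristic polynomial det(A - λI) = λ^2 - 2λ - 24 = 0.
Eigenvalues λ = -4, 6.
For λ=-4: (A-λI) row 1 is [20, 10], so an eigenvector is (1, -2).
For λ=6: (A-λI) row 1 is [10, 10], so an eigenvector is (-1, 1).
General solution: K_1e^(-4t)(1,-2) + K_2e^(6t)(-1,1).

x(t) = K_1e^(-4t) - K_2e^(6t), y(t) = -2K_1e^(-4t) + K_2e^(6t)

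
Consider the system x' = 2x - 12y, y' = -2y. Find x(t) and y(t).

Coefficient matrix A = [[2, -12], [0, -2]].
Characteristic polynomial det(A - λI) = λ^2 - 4 = 0.
Eigenvalues λ = 2, -2.
For λ=2: (A-λI) row 1 is [0, -12], so an eigenvector is (-1, 0).
For λ=-2: (A-λI) row 1 is [4, -12], so an eigenvector is (3, 1).
General solution: c_1e^(2t)(-1,0) + c_2e^(-2t)(3,1).

x(t) = -c_1e^(2t) + 3c_2e^(-2t), y(t) = c_2e^(-2t)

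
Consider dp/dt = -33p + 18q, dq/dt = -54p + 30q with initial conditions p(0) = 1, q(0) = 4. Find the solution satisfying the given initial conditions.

Coefficient matrix A = [[-33, 18], [-54, 30]].
Characteristic polynomial det(A - λI) = λ^2 + 3λ - 18 = 0.
Eigenvalues λ = -6, 3.
For λ=-6: (A-λI) row 1 is [-27, 18], so an eigenvector is (2, 3).
For λ=3: (A-λI) row 1 is [-36, 18], so an eigenvector is (-1, -2).
General solution: c_1e^(-6t)(2,3) + c_2e^(3t)(-1,-2).
Applying p(0)=1, q(0)=4 gives c_1=-2, c_2=-5.

p(t) = 5e^(3t) - 4e^(-6t), q(t) = 10e^(3t) - 6e^(-6t)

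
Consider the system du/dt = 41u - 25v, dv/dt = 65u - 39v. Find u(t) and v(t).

u(t) = -K_1e^(t)sin(5t) - 2K_1e^(t)cos(5t) - 2K_2e^(t)sin(5t) + K_2e^(t)cos(5t), v(t) = -2K_1e^(t)sin(5t) - 3K_1e^(t)cos(5t) - 3K_2e^(t)sin(5t) + 2K_2e^(t)cos(5t)

Coefficient matrix A = [[41, -25], [65, -39]].
Characteristic polynomial det(A - λI) = λ^2 - 2λ + 26 = 0.
Eigenvalues λ = 1 ± 5i (complex conjugate pair).
For λ=1+5i: an eigenvector is (-2,-3) - i(-1,-2) = (-2 + i, -3 + 2i).
A real fundamental pair from Re and Im of e^((1+5i)t)v: X_1 = e^(t)(cos(5t)·(-2,-3) + sin(5t)·(-1,-2)), X_2 = e^(t)(sin(5t)·(-2,-3) - cos(5t)·(-1,-2)).
General solution: K_1X_1 + K_2X_2.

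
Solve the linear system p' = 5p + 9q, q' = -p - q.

Coefficient matrix A = [[5, 9], [-1, -1]].
Characteristic polynomial det(A - λI) = λ^2 - 4λ + 4 = 0.
Single eigenvalue λ = 2 with algebraic multiplicity 2.
Eigenvector v = (3,-1); generalized eigenvector w with (A-λI)w=v is (1,0).
General solution: e^(2t)[c_1·v + c_2·(t·v + w)].

p(t) = 3c_1e^(2t) + 3c_2te^(2t) + c_2e^(2t), q(t) = -c_1e^(2t) - c_2te^(2t)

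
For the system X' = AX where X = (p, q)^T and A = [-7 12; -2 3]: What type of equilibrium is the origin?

stable node

A = [[-7,12],[-2,3]]; det(A-λI) = λ^2 + 4λ + 3.
λ = -1, -3: both negative.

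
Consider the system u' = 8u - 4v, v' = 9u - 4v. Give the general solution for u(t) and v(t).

u(t) = -2C_1e^(2t) - 2C_2te^(2t) - C_2e^(2t), v(t) = -3C_1e^(2t) - 3C_2te^(2t) - C_2e^(2t)

Coefficient matrix A = [[8, -4], [9, -4]].
Characteristic polynomial det(A - λI) = λ^2 - 4λ + 4 = 0.
Single eigenvalue λ = 2 with algebraic multiplicity 2.
Eigenvector v = (-2,-3); generalized eigenvector w with (A-λI)w=v is (-1,-1).
General solution: e^(2t)[C_1·v + C_2·(t·v + w)].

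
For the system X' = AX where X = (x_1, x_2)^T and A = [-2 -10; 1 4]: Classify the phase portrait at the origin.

A = [[-2,-10],[1,4]]; det(A-λI) = λ^2 - 2λ + 2.
λ = 1 ± i: positive real part.

unstable spiral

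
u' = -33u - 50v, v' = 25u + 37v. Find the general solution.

u(t) = 3c_1e^(2t)sin(5t) + c_1e^(2t)cos(5t) + c_2e^(2t)sin(5t) - 3c_2e^(2t)cos(5t), v(t) = -2c_1e^(2t)sin(5t) - c_1e^(2t)cos(5t) - c_2e^(2t)sin(5t) + 2c_2e^(2t)cos(5t)

Coefficient matrix A = [[-33, -50], [25, 37]].
Characteristic polynomial det(A - λI) = λ^2 - 4λ + 29 = 0.
Eigenvalues λ = 2 ± 5i (complex conjugate pair).
For λ=2+5i: an eigenvector is (1,-1) - i(3,-2) = (1 - 3i, -1 + 2i).
A real fundamental pair from Re and Im of e^((2+5i)t)v: X_1 = e^(2t)(cos(5t)·(1,-1) + sin(5t)·(3,-2)), X_2 = e^(2t)(sin(5t)·(1,-1) - cos(5t)·(3,-2)).
General solution: c_1X_1 + c_2X_2.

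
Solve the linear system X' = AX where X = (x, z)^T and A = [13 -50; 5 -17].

Coefficient matrix A = [[13, -50], [5, -17]].
Characteristic polynomial det(A - λI) = λ^2 + 4λ + 29 = 0.
Eigenvalues λ = -2 ± 5i (complex conjugate pair).
For λ=-2+5i: an eigenvector is (3,1) - i(-1,0) = (3 + i, 1).
A real fundamental pair from Re and Im of e^((-2+5i)t)v: X_1 = e^(-2t)(cos(5t)·(3,1) + sin(5t)·(-1,0)), X_2 = e^(-2t)(sin(5t)·(3,1) - cos(5t)·(-1,0)).
General solution: C_1X_1 + C_2X_2.

x(t) = -C_1e^(-2t)sin(5t) + 3C_1e^(-2t)cos(5t) + 3C_2e^(-2t)sin(5t) + C_2e^(-2t)cos(5t), z(t) = C_1e^(-2t)cos(5t) + C_2e^(-2t)sin(5t)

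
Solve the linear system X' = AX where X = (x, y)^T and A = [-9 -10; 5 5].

Coefficient matrix A = [[-9, -10], [5, 5]].
Characteristic polynomial det(A - λI) = λ^2 + 4λ + 5 = 0.
Eigenvalues λ = -2 ± i (complex conjugate pair).
For λ=-2+i: an eigenvector is (3,-2) - i(-1,1) = (3 + i, -2 - i).
A real fundamental pair from Re and Im of e^((-2+i)t)v: X_1 = e^(-2t)(cos(t)·(3,-2) + sin(t)·(-1,1)), X_2 = e^(-2t)(sin(t)·(3,-2) - cos(t)·(-1,1)).
General solution: C_1X_1 + C_2X_2.

x(t) = -C_1e^(-2t)sin(t) + 3C_1e^(-2t)cos(t) + 3C_2e^(-2t)sin(t) + C_2e^(-2t)cos(t), y(t) = C_1e^(-2t)sin(t) - 2C_1e^(-2t)cos(t) - 2C_2e^(-2t)sin(t) - C_2e^(-2t)cos(t)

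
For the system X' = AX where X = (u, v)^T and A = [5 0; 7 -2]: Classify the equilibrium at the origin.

A = [[5,0],[7,-2]]; det(A-λI) = λ^2 - 3λ - 10.
λ = 5, -2: opposite signs.

saddle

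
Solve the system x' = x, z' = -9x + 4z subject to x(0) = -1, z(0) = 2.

x(t) = -e^(t), z(t) = 5e^(4t) - 3e^(t)

Coefficient matrix A = [[1, 0], [-9, 4]].
Characteristic polynomial det(A - λI) = λ^2 - 5λ + 4 = 0.
Eigenvalues λ = 4, 1.
For λ=4: (A-λI) row 1 is [-3, 0], so an eigenvector is (0, 1).
For λ=1: (A-λI) row 2 is [-9, 3], so an eigenvector is (-1, -3).
General solution: C_1e^(4t)(0,1) + C_2e^(t)(-1,-3).
Applying x(0)=-1, z(0)=2 gives C_1=5, C_2=1.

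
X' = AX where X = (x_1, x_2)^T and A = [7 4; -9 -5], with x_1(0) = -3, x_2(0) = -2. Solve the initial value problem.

x_1(t) = -26te^(t) - 3e^(t), x_2(t) = 39te^(t) - 2e^(t)

Coefficient matrix A = [[7, 4], [-9, -5]].
Characteristic polynomial det(A - λI) = λ^2 - 2λ + 1 = 0.
Single eigenvalue λ = 1 with algebraic multiplicity 2.
Eigenvector v = (2,-3); generalized eigenvector w with (A-λI)w=v is (-1,2).
General solution: e^(t)[c_1·v + c_2·(t·v + w)].
Applying x_1(0)=-3, x_2(0)=-2 gives c_1=-8, c_2=-13.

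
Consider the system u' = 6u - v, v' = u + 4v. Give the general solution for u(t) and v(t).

u(t) = -c_1e^(5t) - c_2te^(5t) - 2c_2e^(5t), v(t) = -c_1e^(5t) - c_2te^(5t) - c_2e^(5t)

Coefficient matrix A = [[6, -1], [1, 4]].
Characteristic polynomial det(A - λI) = λ^2 - 10λ + 25 = 0.
Single eigenvalue λ = 5 with algebraic multiplicity 2.
Eigenvector v = (-1,-1); generalized eigenvector w with (A-λI)w=v is (-2,-1).
General solution: e^(5t)[c_1·v + c_2·(t·v + w)].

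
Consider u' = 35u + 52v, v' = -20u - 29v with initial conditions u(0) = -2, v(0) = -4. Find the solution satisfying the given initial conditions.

u(t) = -68e^(3t)sin(4t) - 2e^(3t)cos(4t), v(t) = 42e^(3t)sin(4t) - 4e^(3t)cos(4t)

Coefficient matrix A = [[35, 52], [-20, -29]].
Characteristic polynomial det(A - λI) = λ^2 - 6λ + 25 = 0.
Eigenvalues λ = 3 ± 4i (complex conjugate pair).
For λ=3+4i: an eigenvector is (-3,2) - i(2,-1) = (-3 - 2i, 2 + i).
A real fundamental pair from Re and Im of e^((3+4i)t)v: X_1 = e^(3t)(cos(4t)·(-3,2) + sin(4t)·(2,-1)), X_2 = e^(3t)(sin(4t)·(-3,2) - cos(4t)·(2,-1)).
General solution: K_1X_1 + K_2X_2.
Applying u(0)=-2, v(0)=-4 gives K_1=-10, K_2=16.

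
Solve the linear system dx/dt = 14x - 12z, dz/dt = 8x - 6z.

Coefficient matrix A = [[14, -12], [8, -6]].
Characteristic polynomial det(A - λI) = λ^2 - 8λ + 12 = 0.
Eigenvalues λ = 2, 6.
For λ=2: (A-λI) row 1 is [12, -12], so an eigenvector is (1, 1).
For λ=6: (A-λI) row 1 is [8, -12], so an eigenvector is (3, 2).
General solution: K_1e^(2t)(1,1) + K_2e^(6t)(3,2).

x(t) = K_1e^(2t) + 3K_2e^(6t), z(t) = K_1e^(2t) + 2K_2e^(6t)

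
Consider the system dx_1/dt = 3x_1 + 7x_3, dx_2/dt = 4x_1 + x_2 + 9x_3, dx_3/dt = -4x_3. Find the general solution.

x_1(t) = c_2e^(3t) - c_3e^(-4t), x_2(t) = c_1e^(t) + 2c_2e^(3t) - c_3e^(-4t), x_3(t) = c_3e^(-4t)

Coefficient matrix A = [[3, 0, 7], [4, 1, 9], [0, 0, -4]].
det(A - λI) = 0 gives eigenvalues λ = 1, 3, -4.
For λ=1: eigenvector (0,1,0).
For λ=3: eigenvector (1,2,0).
For λ=-4: eigenvector (-1,-1,1).
General solution: c_1e^(t)(0,1,0) + c_2e^(3t)(1,2,0) + c_3e^(-4t)(-1,-1,1).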